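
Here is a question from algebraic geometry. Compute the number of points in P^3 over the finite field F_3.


P^3(F_3) has (q^(n+1) - 1)/(q - 1) points.
= 3^3 + 3^2 + 3^1 + 3^0
= 27 + 9 + 3 + 1
= 40

40


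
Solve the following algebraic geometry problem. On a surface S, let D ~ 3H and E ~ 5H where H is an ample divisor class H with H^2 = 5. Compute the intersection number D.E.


Using bilinearity of the intersection pairing on a surface S:
(aH).(bH) = ab * (H.H)
We have H^2 = 5.
D.E = (3H).(5H) = 3*5*5
= 15*5
= 75

75


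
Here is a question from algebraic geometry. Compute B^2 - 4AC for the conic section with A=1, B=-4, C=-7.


The discriminant of a conic Ax^2 + Bxy + Cy^2 + ... = 0 is B^2 - 4AC.
B^2 = (-4)^2 = 16
4AC = 4*1*(-7) = -28
Discriminant = 16 + 28 = 44

44


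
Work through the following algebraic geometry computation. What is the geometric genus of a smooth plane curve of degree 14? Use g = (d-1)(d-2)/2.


Using the genus formula for smooth plane curves:
g = (d-1)(d-2)/2
g = (14-1)(14-2)/2
g = 13*12/2
g = 156/2 = 78

78


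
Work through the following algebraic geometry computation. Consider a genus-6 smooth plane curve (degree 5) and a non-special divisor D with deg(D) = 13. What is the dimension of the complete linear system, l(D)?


First, compute the genus of a smooth plane curve of degree 5:
g = (d-1)(d-2)/2 = (5-1)(5-2)/2 = 6
For a non-special divisor D (i.e., h^1(D) = 0), Riemann-Roch gives:
l(D) = deg(D) - g + 1
Since deg(D) = 13 >= 2g - 1 = 11, D is non-special.
l(D) = 13 - 6 + 1 = 8

8


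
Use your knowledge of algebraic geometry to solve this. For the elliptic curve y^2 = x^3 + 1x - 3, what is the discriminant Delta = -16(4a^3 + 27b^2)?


Compute each component:
4a^3 = 4*1^3 = 4*1 = 4
27b^2 = 27*(-3)^2 = 27*9 = 243
4a^3 + 27b^2 = 4 + 243 = 247
Delta = -16*247 = -3952

-3952


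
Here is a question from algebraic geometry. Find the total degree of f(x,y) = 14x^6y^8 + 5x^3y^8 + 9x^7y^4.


Examine each term for its total degree (sum of exponents).
  Term '14x^6y^8' has total degree 6+8 = 14.
  Term '5x^3y^8' has total degree 3+8 = 11.
  Term '9x^7y^4' has total degree 7+4 = 11.
The maximum total degree among all terms is 14.

14


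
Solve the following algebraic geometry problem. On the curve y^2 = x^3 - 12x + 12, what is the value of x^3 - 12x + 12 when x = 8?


Compute x^3 - 12x + 12 at x = 8:
x^3 = 8^3 = 512
(-12)*x = (-12)*8 = -96
Sum: 512 - 96 + 12 = 428

428


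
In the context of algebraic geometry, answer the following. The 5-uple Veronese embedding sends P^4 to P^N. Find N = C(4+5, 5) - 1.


The Veronese embedding v_d: P^n -> P^N maps each point to all
degree-d monomials in n+1 homogeneous coordinates.
N = C(n+d, d) - 1
N = C(4+5, 5) - 1
N = C(9, 5) - 1
C(9, 5) = 126
N = 126 - 1 = 125

125


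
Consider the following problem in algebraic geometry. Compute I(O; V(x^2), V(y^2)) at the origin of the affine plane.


The intersection multiplicity of V(x^a) and V(y^b) at the origin is:
I(O; V(x^2), V(y^2)) = dim_k(k[x,y]/(x^2, y^2))
A basis for k[x,y]/(x^2, y^2) is the set of monomials x^i * y^j
where 0 <= i < 2 and 0 <= j < 2.
The number of such monomials is 2 * 2 = 4

4


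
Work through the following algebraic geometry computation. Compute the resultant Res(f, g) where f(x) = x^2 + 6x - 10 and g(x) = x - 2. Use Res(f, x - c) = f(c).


For Res(f, x - c), we evaluate f at x = c.
f(2) = 2^2 + 6*2 - 10
= 4 + 12 - 10
= 16 - 10 = 6
Res(f, g) = 6

6


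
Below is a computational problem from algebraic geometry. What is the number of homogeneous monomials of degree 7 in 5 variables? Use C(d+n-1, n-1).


The number of degree-7 monomials in 5 variables is C(d+n-1, n-1).
= C(7+5-1, 5-1) = C(11, 4)
= 330

330


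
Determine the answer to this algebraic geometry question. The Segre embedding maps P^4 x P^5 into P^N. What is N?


The Segre embedding maps P^m x P^n into P^N via
all products of coordinates from each factor.
N = (m+1)(n+1) - 1
N = (4+1)(5+1) - 1
N = 5*6 - 1
N = 30 - 1 = 29

29


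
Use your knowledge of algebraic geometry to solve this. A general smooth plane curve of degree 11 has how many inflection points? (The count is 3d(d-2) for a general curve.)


For a general smooth plane curve C of degree d, the inflection points are
the intersection of C with its Hessian curve, which has degree 3(d-2).
By Bezout, the total intersection number is d * 3(d-2) = 11 * 27 = 297.
For a general curve every flex is ordinary, so each contributes
multiplicity 1 to C·Hess(C), and the number of distinct inflection
points is 3d(d-2).
Inflection points = 3*11*(11-2) = 3*11*9 = 297

297


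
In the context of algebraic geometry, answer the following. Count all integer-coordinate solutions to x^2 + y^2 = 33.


Systematically check integer values of x where x^2 <= 33.
For each valid x, check if 33 - x^2 is a perfect square.
Total integer solutions found: 0

0


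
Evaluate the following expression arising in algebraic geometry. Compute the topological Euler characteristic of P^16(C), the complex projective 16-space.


The complex projective space P^16 has one cell in each even real dimension 0, 2, ..., 32.
The cohomology groups are H^{2k}(P^16) = Z for k = 0,...,16, and 0 otherwise.
Euler characteristic = sum of Betti numbers = 1 per even-dimensional cohomology group.
chi(P^16) = 16 + 1 = 17

17


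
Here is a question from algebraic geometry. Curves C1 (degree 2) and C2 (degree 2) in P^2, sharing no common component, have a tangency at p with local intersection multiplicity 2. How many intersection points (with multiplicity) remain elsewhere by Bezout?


By Bezout's theorem, the total intersection number is d1 * d2.
Total = 2 * 2 = 4
Intersection multiplicity at p = 2
Remaining intersections = 4 - 2 = 2

2


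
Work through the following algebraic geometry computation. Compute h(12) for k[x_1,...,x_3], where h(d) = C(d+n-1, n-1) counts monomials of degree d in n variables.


The Hilbert function for the polynomial ring in 3 variables is:
h(d) = C(d+n-1, n-1)
h(12) = C(12+3-1, 3-1) = C(14, 2)
= 14! / (2! * 12!)
= 91

91


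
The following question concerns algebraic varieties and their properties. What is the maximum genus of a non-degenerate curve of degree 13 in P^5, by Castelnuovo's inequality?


Castelnuovo's bound: write d - 1 = m(r-1) + epsilon with 0 <= epsilon < r-1.
d - 1 = 13 - 1 = 12
r - 1 = 5 - 1 = 4
12 = 3*4 + 0, so m = 3, epsilon = 0
pi(d, r) = m(m-1)(r-1)/2 + m*epsilon
= 3*2*4/2 + 3*0
= 24/2 + 0
= 12 + 0 = 12

12


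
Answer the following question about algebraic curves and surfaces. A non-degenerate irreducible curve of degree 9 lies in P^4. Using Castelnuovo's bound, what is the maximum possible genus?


Castelnuovo's bound: write d - 1 = m(r-1) + epsilon with 0 <= epsilon < r-1.
d - 1 = 9 - 1 = 8
r - 1 = 4 - 1 = 3
8 = 2*3 + 2, so m = 2, epsilon = 2
pi(d, r) = m(m-1)(r-1)/2 + m*epsilon
= 2*1*3/2 + 2*2
= 6/2 + 4
= 3 + 4 = 7

7


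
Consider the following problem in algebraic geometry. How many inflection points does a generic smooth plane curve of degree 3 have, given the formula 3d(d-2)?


For a general smooth plane curve C of degree d, the inflection points are
the intersection of C with its Hessian curve, which has degree 3(d-2).
By Bezout, the total intersection number is d * 3(d-2) = 3 * 3 = 9.
For a general curve every flex is ordinary, so each contributes
multiplicity 1 to C·Hess(C), and the number of distinct inflection
points is 3d(d-2).
Inflection points = 3*3*(3-2) = 3*3*1 = 9

9


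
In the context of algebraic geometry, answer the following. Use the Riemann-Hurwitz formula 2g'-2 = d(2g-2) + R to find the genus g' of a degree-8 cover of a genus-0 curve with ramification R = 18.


Riemann-Hurwitz formula: 2g' - 2 = d(2g - 2) + R
Given: d = 8, g = 0, R = 18
2g' - 2 = 8*(2*0 - 2) + 18
2g' - 2 = 8*(-2) + 18
2g' - 2 = -16 + 18 = 2
2g' = 4
g' = 2

2


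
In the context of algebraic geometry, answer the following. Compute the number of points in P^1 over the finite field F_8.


P^1(F_8) has (q^(n+1) - 1)/(q - 1) points.
= 8^1 + 8^0
= 8 + 1
= 9

9


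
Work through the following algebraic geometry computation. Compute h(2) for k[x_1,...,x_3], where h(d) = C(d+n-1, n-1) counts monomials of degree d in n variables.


The Hilbert function for the polynomial ring in 3 variables is:
h(d) = C(d+n-1, n-1)
h(2) = C(2+3-1, 3-1) = C(4, 2)
= 4! / (2! * 2!)
= 6

6


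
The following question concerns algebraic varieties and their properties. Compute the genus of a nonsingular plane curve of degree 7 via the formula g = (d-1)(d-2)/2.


Using the genus formula for smooth plane curves:
g = (d-1)(d-2)/2
g = (7-1)(7-2)/2
g = 6*5/2
g = 30/2 = 15

15


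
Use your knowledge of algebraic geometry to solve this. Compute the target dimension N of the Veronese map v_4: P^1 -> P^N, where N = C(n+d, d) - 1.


The Veronese embedding v_d: P^n -> P^N maps each point to all
degree-d monomials in n+1 homogeneous coordinates.
N = C(n+d, d) - 1
N = C(1+4, 4) - 1
N = C(5, 4) - 1
C(5, 4) = 5
N = 5 - 1 = 4

4


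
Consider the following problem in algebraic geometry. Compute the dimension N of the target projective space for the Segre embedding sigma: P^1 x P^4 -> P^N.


The Segre embedding maps P^m x P^n into P^N via
all products of coordinates from each factor.
N = (m+1)(n+1) - 1
N = (1+1)(4+1) - 1
N = 2*5 - 1
N = 10 - 1 = 9

9


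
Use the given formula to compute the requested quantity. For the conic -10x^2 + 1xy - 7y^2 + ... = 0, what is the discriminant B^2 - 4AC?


The discriminant of a conic Ax^2 + Bxy + Cy^2 + ... = 0 is B^2 - 4AC.
B^2 = 1^2 = 1
4AC = 4*(-10)*(-7) = 280
Discriminant = 1 - 280 = -279

-279


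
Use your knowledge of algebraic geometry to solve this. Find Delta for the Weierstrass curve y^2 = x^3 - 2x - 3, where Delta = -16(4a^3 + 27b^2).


Compute each component:
4a^3 = 4*(-2)^3 = 4*(-8) = -32
27b^2 = 27*(-3)^2 = 27*9 = 243
4a^3 + 27b^2 = -32 + 243 = 211
Delta = -16*211 = -3376

-3376


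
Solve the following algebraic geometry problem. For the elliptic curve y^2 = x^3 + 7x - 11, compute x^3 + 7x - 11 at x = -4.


Compute x^3 + 7x - 11 at x = -4:
x^3 = (-4)^3 = -64
7*x = 7*(-4) = -28
Sum: -64 - 28 - 11 = -103

-103


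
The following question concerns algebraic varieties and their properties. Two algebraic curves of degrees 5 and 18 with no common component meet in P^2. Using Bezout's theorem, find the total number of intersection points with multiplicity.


Bezout's theorem states the intersection count equals the product of degrees.
Intersection count = 5 * 18 = 90

90


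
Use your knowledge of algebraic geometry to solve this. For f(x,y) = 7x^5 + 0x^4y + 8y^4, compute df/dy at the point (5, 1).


df/dy = 0*x^4 + 4*8*y^3
At (5,1): 0*5^4 + 4*8*1^3
= 0 + 32
= 32

32


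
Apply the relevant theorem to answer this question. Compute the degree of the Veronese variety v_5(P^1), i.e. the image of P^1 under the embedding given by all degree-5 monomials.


The Veronese variety v_5(P^1) has degree d^r.
d^r = 5^1 = 5

5


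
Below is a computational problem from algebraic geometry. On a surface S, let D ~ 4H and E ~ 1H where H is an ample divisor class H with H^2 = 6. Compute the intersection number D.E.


Using bilinearity of the intersection pairing on a surface S:
(aH).(bH) = ab * (H.H)
We have H^2 = 6.
D.E = (4H).(1H) = 4*1*6
= 4*6
= 24

24


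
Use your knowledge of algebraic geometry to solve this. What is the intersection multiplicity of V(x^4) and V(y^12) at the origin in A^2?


The intersection multiplicity of V(x^a) and V(y^b) at the origin is:
I(O; V(x^4), V(y^12)) = dim_k(k[x,y]/(x^4, y^12))
A basis for k[x,y]/(x^4, y^12) is the set of monomials x^i * y^j
where 0 <= i < 4 and 0 <= j < 12.
The number of such monomials is 4 * 12 = 48

48


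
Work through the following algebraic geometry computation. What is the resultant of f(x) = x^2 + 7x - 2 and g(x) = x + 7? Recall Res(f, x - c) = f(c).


For Res(f, x - c), we evaluate f at x = c.
f(-7) = (-7)^2 + 7*(-7) - 2
= 49 - 49 - 2
= 0 - 2 = -2
Res(f, g) = -2

-2


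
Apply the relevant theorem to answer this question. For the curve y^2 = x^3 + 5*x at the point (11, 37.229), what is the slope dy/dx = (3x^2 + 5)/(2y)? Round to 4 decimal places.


Using implicit differentiation of y^2 = x^3 + 5*x:
2y * dy/dx = 3x^2 + 5
dy/dx = (3x^2 + 5)/(2y)
Numerator: 3*11^2 + 5 = 368
Denominator: 2*37.229 = 74.458
dy/dx = 368/74.458 = 4.9424

4.9424


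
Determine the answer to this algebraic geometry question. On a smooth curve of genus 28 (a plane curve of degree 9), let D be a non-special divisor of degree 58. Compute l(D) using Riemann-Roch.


First, compute the genus of a smooth plane curve of degree 9:
g = (d-1)(d-2)/2 = (9-1)(9-2)/2 = 28
For a non-special divisor D (i.e., h^1(D) = 0), Riemann-Roch gives:
l(D) = deg(D) - g + 1
Since deg(D) = 58 >= 2g - 1 = 55, D is non-special.
l(D) = 58 - 28 + 1 = 31

31


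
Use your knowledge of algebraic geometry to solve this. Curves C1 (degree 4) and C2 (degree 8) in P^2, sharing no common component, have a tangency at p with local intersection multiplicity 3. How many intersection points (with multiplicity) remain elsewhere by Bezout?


By Bezout's theorem, the total intersection number is d1 * d2.
Total = 4 * 8 = 32
Intersection multiplicity at p = 3
Remaining intersections = 32 - 3 = 29

29


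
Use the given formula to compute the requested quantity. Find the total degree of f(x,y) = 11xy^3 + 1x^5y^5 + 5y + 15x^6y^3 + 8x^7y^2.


Examine each term for its total degree (sum of exponents).
  Term '11xy^3' has total degree 1+3 = 4.
  Term '1x^5y^5' has total degree 5+5 = 10.
  Term '5y' has total degree 0+1 = 1.
  Term '15x^6y^3' has total degree 6+3 = 9.
  Term '8x^7y^2' has total degree 7+2 = 9.
The maximum total degree among all terms is 10.

10


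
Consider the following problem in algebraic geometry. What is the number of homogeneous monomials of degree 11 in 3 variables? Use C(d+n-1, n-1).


The number of degree-11 monomials in 3 variables is C(d+n-1, n-1).
= C(11+3-1, 3-1) = C(13, 2)
= 78

78


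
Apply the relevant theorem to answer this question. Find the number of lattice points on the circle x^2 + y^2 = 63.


Systematically check integer values of x where x^2 <= 63.
For each valid x, check if 63 - x^2 is a perfect square.
Total integer solutions found: 0

0


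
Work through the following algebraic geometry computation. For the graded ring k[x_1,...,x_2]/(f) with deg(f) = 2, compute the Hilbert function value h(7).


For R = k[x_1,...,x_n]/(f) with f homogeneous of degree e:
The Hilbert series is (1 - t^e)/(1 - t)^n.
So h(d) = C(d+n-1, n-1) - C(d-e+n-1, n-1) for d >= e.
With n=2, e=2, d=7:
C(7+2-1, 2-1) = C(8, 1) = 8
C(7-2+2-1, 2-1) = C(6, 1) = 6
h(7) = 8 - 6 = 2

2


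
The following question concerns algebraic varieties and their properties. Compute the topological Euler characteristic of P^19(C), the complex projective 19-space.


The complex projective space P^19 has one cell in each even real dimension 0, 2, ..., 38.
The cohomology groups are H^{2k}(P^19) = Z for k = 0,...,19, and 0 otherwise.
Euler characteristic = sum of Betti numbers = 1 per even-dimensional cohomology group.
chi(P^19) = 19 + 1 = 20

20


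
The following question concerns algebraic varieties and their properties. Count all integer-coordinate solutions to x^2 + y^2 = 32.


Systematically check integer values of x where x^2 <= 32.
For each valid x, check if 32 - x^2 is a perfect square.
x=4: 32 - 16 = 16, sqrt = 4 (valid)
Total integer solutions found: 4

4


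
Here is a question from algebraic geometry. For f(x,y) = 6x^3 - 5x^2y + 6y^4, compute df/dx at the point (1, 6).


df/dx = 3*6*x^2 + 2*(-5)*x^1*y
At (1,6): 3*6*1^2 + 2*(-5)*1^1*6
= 18 - 60
= -42

-42


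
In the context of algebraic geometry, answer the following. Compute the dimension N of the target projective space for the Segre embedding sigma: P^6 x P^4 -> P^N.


The Segre embedding maps P^m x P^n into P^N via
all products of coordinates from each factor.
N = (m+1)(n+1) - 1
N = (6+1)(4+1) - 1
N = 7*5 - 1
N = 35 - 1 = 34

34


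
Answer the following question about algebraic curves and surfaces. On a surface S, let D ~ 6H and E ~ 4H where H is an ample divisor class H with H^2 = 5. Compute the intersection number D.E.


Using bilinearity of the intersection pairing on a surface S:
(aH).(bH) = ab * (H.H)
We have H^2 = 5.
D.E = (6H).(4H) = 6*4*5
= 24*5
= 120

120


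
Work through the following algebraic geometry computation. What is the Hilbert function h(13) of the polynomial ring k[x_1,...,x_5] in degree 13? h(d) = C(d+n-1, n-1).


The Hilbert function for the polynomial ring in 5 variables is:
h(d) = C(d+n-1, n-1)
h(13) = C(13+5-1, 5-1) = C(17, 4)
= 17! / (4! * 13!)
= 2380

2380


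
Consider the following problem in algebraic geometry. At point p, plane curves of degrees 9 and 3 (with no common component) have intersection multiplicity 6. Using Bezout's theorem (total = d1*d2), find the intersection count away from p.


By Bezout's theorem, the total intersection number is d1 * d2.
Total = 9 * 3 = 27
Intersection multiplicity at p = 6
Remaining intersections = 27 - 6 = 21

21


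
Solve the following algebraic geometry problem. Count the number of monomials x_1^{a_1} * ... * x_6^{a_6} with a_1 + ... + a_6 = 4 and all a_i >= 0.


The number of degree-4 monomials in 6 variables is C(d+n-1, n-1).
= C(4+6-1, 6-1) = C(9, 5)
= 126

126


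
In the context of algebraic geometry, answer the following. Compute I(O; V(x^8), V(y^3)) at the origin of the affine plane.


The intersection multiplicity of V(x^a) and V(y^b) at the origin is:
I(O; V(x^8), V(y^3)) = dim_k(k[x,y]/(x^8, y^3))
A basis for k[x,y]/(x^8, y^3) is the set of monomials x^i * y^j
where 0 <= i < 8 and 0 <= j < 3.
The number of such monomials is 8 * 3 = 24

24


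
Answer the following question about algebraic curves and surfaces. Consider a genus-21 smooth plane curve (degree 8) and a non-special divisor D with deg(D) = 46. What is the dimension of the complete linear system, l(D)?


First, compute the genus of a smooth plane curve of degree 8:
g = (d-1)(d-2)/2 = (8-1)(8-2)/2 = 21
For a non-special divisor D (i.e., h^1(D) = 0), Riemann-Roch gives:
l(D) = deg(D) - g + 1
Since deg(D) = 46 >= 2g - 1 = 41, D is non-special.
l(D) = 46 - 21 + 1 = 26

26


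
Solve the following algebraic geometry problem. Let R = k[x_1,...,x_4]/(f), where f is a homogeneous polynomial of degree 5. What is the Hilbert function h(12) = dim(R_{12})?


For R = k[x_1,...,x_n]/(f) with f homogeneous of degree e:
The Hilbert series is (1 - t^e)/(1 - t)^n.
So h(d) = C(d+n-1, n-1) - C(d-e+n-1, n-1) for d >= e.
With n=4, e=5, d=12:
C(12+4-1, 4-1) = C(15, 3) = 455
C(12-5+4-1, 4-1) = C(10, 3) = 120
h(12) = 455 - 120 = 335

335


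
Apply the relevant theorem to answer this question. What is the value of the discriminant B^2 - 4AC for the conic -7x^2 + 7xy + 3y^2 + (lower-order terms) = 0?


The discriminant of a conic Ax^2 + Bxy + Cy^2 + ... = 0 is B^2 - 4AC.
B^2 = 7^2 = 49
4AC = 4*(-7)*3 = -84
Discriminant = 49 + 84 = 133

133


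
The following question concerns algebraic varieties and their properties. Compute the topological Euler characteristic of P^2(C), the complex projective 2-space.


The complex projective space P^2 has one cell in each even real dimension 0, 2, ..., 4.
The cohomology groups are H^{2k}(P^2) = Z for k = 0,...,2, and 0 otherwise.
Euler characteristic = sum of Betti numbers = 1 per even-dimensional cohomology group.
chi(P^2) = 2 + 1 = 3

3


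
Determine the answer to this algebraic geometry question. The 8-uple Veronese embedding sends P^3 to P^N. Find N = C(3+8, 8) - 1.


The Veronese embedding v_d: P^n -> P^N maps each point to all
degree-d monomials in n+1 homogeneous coordinates.
N = C(n+d, d) - 1
N = C(3+8, 8) - 1
N = C(11, 8) - 1
C(11, 8) = 165
N = 165 - 1 = 164

164


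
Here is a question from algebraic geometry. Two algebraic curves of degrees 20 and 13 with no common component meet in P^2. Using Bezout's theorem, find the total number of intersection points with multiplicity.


Bezout's theorem states the intersection count equals the product of degrees.
Intersection count = 20 * 13 = 260

260


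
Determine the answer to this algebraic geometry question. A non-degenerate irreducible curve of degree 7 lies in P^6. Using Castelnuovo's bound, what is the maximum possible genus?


Castelnuovo's bound: write d - 1 = m(r-1) + epsilon with 0 <= epsilon < r-1.
d - 1 = 7 - 1 = 6
r - 1 = 6 - 1 = 5
6 = 1*5 + 1, so m = 1, epsilon = 1
pi(d, r) = m(m-1)(r-1)/2 + m*epsilon
= 1*0*5/2 + 1*1
= 0/2 + 1
= 0 + 1 = 1

1


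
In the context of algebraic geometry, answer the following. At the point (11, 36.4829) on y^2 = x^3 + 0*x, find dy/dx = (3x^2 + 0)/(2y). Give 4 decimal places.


Using implicit differentiation of y^2 = x^3 + 0*x:
2y * dy/dx = 3x^2 + 0
dy/dx = (3x^2 + 0)/(2y)
Numerator: 3*11^2 + 0 = 363
Denominator: 2*36.4829 = 72.9658
dy/dx = 363/72.9658 = 4.9749

4.9749


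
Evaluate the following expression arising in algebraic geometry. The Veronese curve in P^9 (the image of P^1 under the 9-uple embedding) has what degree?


The rational normal curve in P^9 is the image of P^1 under the 9-uple Veronese.
A general hyperplane in P^9 pulls back to a degree-9 form on P^1, which has 9 zeros,
so the curve meets a general hyperplane in 9 points. Degree = 9.

9


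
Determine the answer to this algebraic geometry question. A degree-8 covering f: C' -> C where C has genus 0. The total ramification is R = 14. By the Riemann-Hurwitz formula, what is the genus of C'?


Riemann-Hurwitz formula: 2g' - 2 = d(2g - 2) + R
Given: d = 8, g = 0, R = 14
2g' - 2 = 8*(2*0 - 2) + 14
2g' - 2 = 8*(-2) + 14
2g' - 2 = -16 + 14 = -2
2g' = 0
g' = 0

0


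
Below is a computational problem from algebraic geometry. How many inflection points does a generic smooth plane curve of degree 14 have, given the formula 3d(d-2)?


For a general smooth plane curve C of degree d, the inflection points are
the intersection of C with its Hessian curve, which has degree 3(d-2).
By Bezout, the total intersection number is d * 3(d-2) = 14 * 36 = 504.
For a general curve every flex is ordinary, so each contributes
multiplicity 1 to C·Hess(C), and the number of distinct inflection
points is 3d(d-2).
Inflection points = 3*14*(14-2) = 3*14*12 = 504

504


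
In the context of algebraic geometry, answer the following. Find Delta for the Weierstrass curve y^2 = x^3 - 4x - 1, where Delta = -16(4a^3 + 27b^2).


Compute each component:
4a^3 = 4*(-4)^3 = 4*(-64) = -256
27b^2 = 27*(-1)^2 = 27*1 = 27
4a^3 + 27b^2 = -256 + 27 = -229
Delta = -16*(-229) = 3664

3664


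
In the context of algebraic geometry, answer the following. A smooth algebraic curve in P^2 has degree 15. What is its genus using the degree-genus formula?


Using the genus formula for smooth plane curves:
g = (d-1)(d-2)/2
g = (15-1)(15-2)/2
g = 14*13/2
g = 182/2 = 91

91


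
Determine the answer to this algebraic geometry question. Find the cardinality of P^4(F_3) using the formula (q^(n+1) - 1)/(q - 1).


P^4(F_3) has (q^(n+1) - 1)/(q - 1) points.
= 3^4 + 3^3 + 3^2 + 3^1 + 3^0
= 81 + 27 + 9 + 3 + 1
= 121

121


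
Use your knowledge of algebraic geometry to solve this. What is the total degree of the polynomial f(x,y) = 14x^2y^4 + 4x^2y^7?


Examine each term for its total degree (sum of exponents).
  Term '14x^2y^4' has total degree 2+4 = 6.
  Term '4x^2y^7' has total degree 2+7 = 9.
The maximum total degree among all terms is 9.

9


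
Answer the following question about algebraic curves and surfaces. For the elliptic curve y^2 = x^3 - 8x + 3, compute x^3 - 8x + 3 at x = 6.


Compute x^3 - 8x + 3 at x = 6:
x^3 = 6^3 = 216
(-8)*x = (-8)*6 = -48
Sum: 216 - 48 + 3 = 171

171


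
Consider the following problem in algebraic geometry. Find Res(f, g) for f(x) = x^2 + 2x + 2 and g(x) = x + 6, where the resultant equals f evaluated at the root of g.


For Res(f, x - c), we evaluate f at x = c.
f(-6) = (-6)^2 + 2*(-6) + 2
= 36 - 12 + 2
= 24 + 2 = 26
Res(f, g) = 26

26


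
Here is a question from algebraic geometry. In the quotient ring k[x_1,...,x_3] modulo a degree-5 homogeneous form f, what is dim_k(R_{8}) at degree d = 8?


For R = k[x_1,...,x_n]/(f) with f homogeneous of degree e:
The Hilbert series is (1 - t^e)/(1 - t)^n.
So h(d) = C(d+n-1, n-1) - C(d-e+n-1, n-1) for d >= e.
With n=3, e=5, d=8:
C(8+3-1, 3-1) = C(10, 2) = 45
C(8-5+3-1, 3-1) = C(5, 2) = 10
h(8) = 45 - 10 = 35

35


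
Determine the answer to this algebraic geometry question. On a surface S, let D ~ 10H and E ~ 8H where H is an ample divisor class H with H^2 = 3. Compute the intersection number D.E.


Using bilinearity of the intersection pairing on a surface S:
(aH).(bH) = ab * (H.H)
We have H^2 = 3.
D.E = (10H).(8H) = 10*8*3
= 80*3
= 240

240


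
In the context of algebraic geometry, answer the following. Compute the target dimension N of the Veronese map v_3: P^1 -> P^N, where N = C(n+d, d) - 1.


The Veronese embedding v_d: P^n -> P^N maps each point to all
degree-d monomials in n+1 homogeneous coordinates.
N = C(n+d, d) - 1
N = C(1+3, 3) - 1
N = C(4, 3) - 1
C(4, 3) = 4
N = 4 - 1 = 3

3


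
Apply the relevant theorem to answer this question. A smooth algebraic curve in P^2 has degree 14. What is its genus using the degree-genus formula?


Using the genus formula for smooth plane curves:
g = (d-1)(d-2)/2
g = (14-1)(14-2)/2
g = 13*12/2
g = 156/2 = 78

78


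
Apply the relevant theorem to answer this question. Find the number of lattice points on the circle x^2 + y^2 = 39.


Systematically check integer values of x where x^2 <= 39.
For each valid x, check if 39 - x^2 is a perfect square.
Total integer solutions found: 0

0


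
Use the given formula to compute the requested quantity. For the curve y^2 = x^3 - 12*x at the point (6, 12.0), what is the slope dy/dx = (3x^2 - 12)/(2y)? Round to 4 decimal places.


Using implicit differentiation of y^2 = x^3 - 12*x:
2y * dy/dx = 3x^2 - 12
dy/dx = (3x^2 - 12)/(2y)
Numerator: 3*6^2 - 12 = 96
Denominator: 2*12.0 = 24.0
dy/dx = 96/24.0 = 4.0000

4.0000


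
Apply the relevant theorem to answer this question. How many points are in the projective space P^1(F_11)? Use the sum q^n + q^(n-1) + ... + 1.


P^1(F_11) has (q^(n+1) - 1)/(q - 1) points.
= 11^1 + 11^0
= 11 + 1
= 12

12


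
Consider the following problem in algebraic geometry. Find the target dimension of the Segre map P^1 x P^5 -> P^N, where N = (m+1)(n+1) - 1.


The Segre embedding maps P^m x P^n into P^N via
all products of coordinates from each factor.
N = (m+1)(n+1) - 1
N = (1+1)(5+1) - 1
N = 2*6 - 1
N = 12 - 1 = 11

11


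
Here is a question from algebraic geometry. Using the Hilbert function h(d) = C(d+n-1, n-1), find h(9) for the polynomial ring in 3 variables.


The Hilbert function for the polynomial ring in 3 variables is:
h(d) = C(d+n-1, n-1)
h(9) = C(9+3-1, 3-1) = C(11, 2)
= 11! / (2! * 9!)
= 55

55


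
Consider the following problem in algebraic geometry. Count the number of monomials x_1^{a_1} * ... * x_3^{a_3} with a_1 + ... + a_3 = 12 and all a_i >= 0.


The number of degree-12 monomials in 3 variables is C(d+n-1, n-1).
= C(12+3-1, 3-1) = C(14, 2)
= 91

91


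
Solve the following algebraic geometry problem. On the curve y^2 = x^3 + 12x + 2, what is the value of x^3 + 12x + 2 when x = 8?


Compute x^3 + 12x + 2 at x = 8:
x^3 = 8^3 = 512
12*x = 12*8 = 96
Sum: 512 + 96 + 2 = 610

610


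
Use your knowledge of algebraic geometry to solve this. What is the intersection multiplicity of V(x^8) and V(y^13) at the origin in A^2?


The intersection multiplicity of V(x^a) and V(y^b) at the origin is:
I(O; V(x^8), V(y^13)) = dim_k(k[x,y]/(x^8, y^13))
A basis for k[x,y]/(x^8, y^13) is the set of monomials x^i * y^j
where 0 <= i < 8 and 0 <= j < 13.
The number of such monomials is 8 * 13 = 104

104


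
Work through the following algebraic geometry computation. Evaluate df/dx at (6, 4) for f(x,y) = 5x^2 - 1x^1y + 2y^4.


df/dx = 2*5*x^1 + 1*(-1)*x^0*y
At (6,4): 2*5*6^1 + 1*(-1)*6^0*4
= 60 - 4
= 56

56


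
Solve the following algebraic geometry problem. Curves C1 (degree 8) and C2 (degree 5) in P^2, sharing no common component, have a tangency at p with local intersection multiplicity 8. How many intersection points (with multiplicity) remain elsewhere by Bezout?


By Bezout's theorem, the total intersection number is d1 * d2.
Total = 8 * 5 = 40
Intersection multiplicity at p = 8
Remaining intersections = 40 - 8 = 32

32


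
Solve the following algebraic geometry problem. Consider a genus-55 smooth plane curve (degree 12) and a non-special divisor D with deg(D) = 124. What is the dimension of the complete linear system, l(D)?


First, compute the genus of a smooth plane curve of degree 12:
g = (d-1)(d-2)/2 = (12-1)(12-2)/2 = 55
For a non-special divisor D (i.e., h^1(D) = 0), Riemann-Roch gives:
l(D) = deg(D) - g + 1
Since deg(D) = 124 >= 2g - 1 = 109, D is non-special.
l(D) = 124 - 55 + 1 = 70

70


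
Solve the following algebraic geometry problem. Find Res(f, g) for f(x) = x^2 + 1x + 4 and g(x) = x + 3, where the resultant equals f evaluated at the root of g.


For Res(f, x - c), we evaluate f at x = c.
f(-3) = (-3)^2 + 1*(-3) + 4
= 9 - 3 + 4
= 6 + 4 = 10
Res(f, g) = 10

10


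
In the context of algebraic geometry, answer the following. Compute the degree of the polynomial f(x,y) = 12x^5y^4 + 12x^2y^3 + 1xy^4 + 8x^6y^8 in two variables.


Examine each term for its total degree (sum of exponents).
  Term '12x^5y^4' has total degree 5+4 = 9.
  Term '12x^2y^3' has total degree 2+3 = 5.
  Term '1xy^4' has total degree 1+4 = 5.
  Term '8x^6y^8' has total degree 6+8 = 14.
The maximum total degree among all terms is 14.

14


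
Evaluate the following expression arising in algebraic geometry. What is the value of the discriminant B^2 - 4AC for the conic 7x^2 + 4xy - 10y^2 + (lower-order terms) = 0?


The discriminant of a conic Ax^2 + Bxy + Cy^2 + ... = 0 is B^2 - 4AC.
B^2 = 4^2 = 16
4AC = 4*7*(-10) = -280
Discriminant = 16 + 280 = 296

296


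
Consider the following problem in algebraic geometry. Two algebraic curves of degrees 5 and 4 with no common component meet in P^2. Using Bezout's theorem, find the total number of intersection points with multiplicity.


Bezout's theorem states the intersection count equals the product of degrees.
Intersection count = 5 * 4 = 20

20


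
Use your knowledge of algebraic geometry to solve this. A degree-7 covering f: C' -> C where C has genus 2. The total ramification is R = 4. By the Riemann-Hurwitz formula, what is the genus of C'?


Riemann-Hurwitz formula: 2g' - 2 = d(2g - 2) + R
Given: d = 7, g = 2, R = 4
2g' - 2 = 7*(2*2 - 2) + 4
2g' - 2 = 7*2 + 4
2g' - 2 = 14 + 4 = 18
2g' = 20
g' = 10

10


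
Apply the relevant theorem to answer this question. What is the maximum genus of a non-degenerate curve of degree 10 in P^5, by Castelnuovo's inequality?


Castelnuovo's bound: write d - 1 = m(r-1) + epsilon with 0 <= epsilon < r-1.
d - 1 = 10 - 1 = 9
r - 1 = 5 - 1 = 4
9 = 2*4 + 1, so m = 2, epsilon = 1
pi(d, r) = m(m-1)(r-1)/2 + m*epsilon
= 2*1*4/2 + 2*1
= 8/2 + 2
= 4 + 2 = 6

6


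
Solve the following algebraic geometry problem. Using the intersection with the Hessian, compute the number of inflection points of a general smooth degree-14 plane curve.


For a general smooth plane curve C of degree d, the inflection points are
the intersection of C with its Hessian curve, which has degree 3(d-2).
By Bezout, the total intersection number is d * 3(d-2) = 14 * 36 = 504.
For a general curve every flex is ordinary, so each contributes
multiplicity 1 to C·Hess(C), and the number of distinct inflection
points is 3d(d-2).
Inflection points = 3*14*(14-2) = 3*14*12 = 504

504


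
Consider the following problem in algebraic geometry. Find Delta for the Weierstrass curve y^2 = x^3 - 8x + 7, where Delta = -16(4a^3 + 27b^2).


Compute each component:
4a^3 = 4*(-8)^3 = 4*(-512) = -2048
27b^2 = 27*7^2 = 27*49 = 1323
4a^3 + 27b^2 = -2048 + 1323 = -725
Delta = -16*(-725) = 11600

11600


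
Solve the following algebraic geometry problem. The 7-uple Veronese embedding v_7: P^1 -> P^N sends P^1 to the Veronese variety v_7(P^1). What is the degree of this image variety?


The Veronese variety v_7(P^1) has degree d^r.
d^r = 7^1 = 7

7


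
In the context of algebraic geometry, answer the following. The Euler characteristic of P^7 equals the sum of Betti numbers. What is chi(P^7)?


The complex projective space P^7 has one cell in each even real dimension 0, 2, ..., 14.
The cohomology groups are H^{2k}(P^7) = Z for k = 0,...,7, and 0 otherwise.
Euler characteristic = sum of Betti numbers = 1 per even-dimensional cohomology group.
chi(P^7) = 7 + 1 = 8

8


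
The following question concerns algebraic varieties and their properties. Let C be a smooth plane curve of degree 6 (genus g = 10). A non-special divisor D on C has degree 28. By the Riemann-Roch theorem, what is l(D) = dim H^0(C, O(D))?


First, compute the genus of a smooth plane curve of degree 6:
g = (d-1)(d-2)/2 = (6-1)(6-2)/2 = 10
For a non-special divisor D (i.e., h^1(D) = 0), Riemann-Roch gives:
l(D) = deg(D) - g + 1
Since deg(D) = 28 >= 2g - 1 = 19, D is non-special.
l(D) = 28 - 10 + 1 = 19

19


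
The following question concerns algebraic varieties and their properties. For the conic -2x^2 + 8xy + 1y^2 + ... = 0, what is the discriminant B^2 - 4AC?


The discriminant of a conic Ax^2 + Bxy + Cy^2 + ... = 0 is B^2 - 4AC.
B^2 = 8^2 = 64
4AC = 4*(-2)*1 = -8
Discriminant = 64 + 8 = 72

72


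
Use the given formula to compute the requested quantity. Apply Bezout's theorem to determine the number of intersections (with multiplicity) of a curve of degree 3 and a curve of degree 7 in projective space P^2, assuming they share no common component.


Bezout's theorem states the intersection count equals the product of degrees.
Intersection count = 3 * 7 = 21

21


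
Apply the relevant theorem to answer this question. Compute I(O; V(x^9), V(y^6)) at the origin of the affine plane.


The intersection multiplicity of V(x^a) and V(y^b) at the origin is:
I(O; V(x^9), V(y^6)) = dim_k(k[x,y]/(x^9, y^6))
A basis for k[x,y]/(x^9, y^6) is the set of monomials x^i * y^j
where 0 <= i < 9 and 0 <= j < 6.
The number of such monomials is 9 * 6 = 54

54


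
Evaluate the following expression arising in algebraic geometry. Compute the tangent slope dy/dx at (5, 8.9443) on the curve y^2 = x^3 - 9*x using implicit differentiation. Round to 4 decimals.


Using implicit differentiation of y^2 = x^3 - 9*x:
2y * dy/dx = 3x^2 - 9
dy/dx = (3x^2 - 9)/(2y)
Numerator: 3*5^2 - 9 = 66
Denominator: 2*8.9443 = 17.8886
dy/dx = 66/17.8886 = 3.6895

3.6895


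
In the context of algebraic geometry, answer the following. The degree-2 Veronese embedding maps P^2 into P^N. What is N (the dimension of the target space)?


The Veronese embedding v_d: P^n -> P^N maps each point to all
degree-d monomials in n+1 homogeneous coordinates.
N = C(n+d, d) - 1
N = C(2+2, 2) - 1
N = C(4, 2) - 1
C(4, 2) = 6
N = 6 - 1 = 5

5


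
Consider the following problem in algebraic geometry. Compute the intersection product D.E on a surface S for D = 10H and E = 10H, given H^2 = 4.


Using bilinearity of the intersection pairing on a surface S:
(aH).(bH) = ab * (H.H)
We have H^2 = 4.
D.E = (10H).(10H) = 10*10*4
= 100*4
= 400

400


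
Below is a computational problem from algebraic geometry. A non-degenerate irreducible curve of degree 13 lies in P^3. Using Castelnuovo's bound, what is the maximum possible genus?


Castelnuovo's bound: write d - 1 = m(r-1) + epsilon with 0 <= epsilon < r-1.
d - 1 = 13 - 1 = 12
r - 1 = 3 - 1 = 2
12 = 6*2 + 0, so m = 6, epsilon = 0
pi(d, r) = m(m-1)(r-1)/2 + m*epsilon
= 6*5*2/2 + 6*0
= 60/2 + 0
= 30 + 0 = 30

30


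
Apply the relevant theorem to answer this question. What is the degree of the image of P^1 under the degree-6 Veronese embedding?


The Veronese variety v_6(P^1) has degree d^r.
d^r = 6^1 = 6

6


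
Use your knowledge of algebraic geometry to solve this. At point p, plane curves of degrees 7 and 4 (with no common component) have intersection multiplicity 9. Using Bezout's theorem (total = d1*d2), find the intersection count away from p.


By Bezout's theorem, the total intersection number is d1 * d2.
Total = 7 * 4 = 28
Intersection multiplicity at p = 9
Remaining intersections = 28 - 9 = 19

19


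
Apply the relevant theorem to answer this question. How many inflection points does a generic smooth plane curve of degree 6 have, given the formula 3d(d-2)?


For a general smooth plane curve C of degree d, the inflection points are
the intersection of C with its Hessian curve, which has degree 3(d-2).
By Bezout, the total intersection number is d * 3(d-2) = 6 * 12 = 72.
For a general curve every flex is ordinary, so each contributes
multiplicity 1 to C·Hess(C), and the number of distinct inflection
points is 3d(d-2).
Inflection points = 3*6*(6-2) = 3*6*4 = 72

72


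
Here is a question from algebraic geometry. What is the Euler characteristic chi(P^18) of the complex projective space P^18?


The complex projective space P^18 has one cell in each even real dimension 0, 2, ..., 36.
The cohomology groups are H^{2k}(P^18) = Z for k = 0,...,18, and 0 otherwise.
Euler characteristic = sum of Betti numbers = 1 per even-dimensional cohomology group.
chi(P^18) = 18 + 1 = 19

19


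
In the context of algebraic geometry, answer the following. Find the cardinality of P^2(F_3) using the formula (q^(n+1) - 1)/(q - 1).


P^2(F_3) has (q^(n+1) - 1)/(q - 1) points.
= 3^2 + 3^1 + 3^0
= 9 + 3 + 1
= 13

13


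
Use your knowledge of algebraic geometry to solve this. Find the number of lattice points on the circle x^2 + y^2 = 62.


Systematically check integer values of x where x^2 <= 62.
For each valid x, check if 62 - x^2 is a perfect square.
Total integer solutions found: 0

0


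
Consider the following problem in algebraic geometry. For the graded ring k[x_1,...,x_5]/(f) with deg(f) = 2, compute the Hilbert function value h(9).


For R = k[x_1,...,x_n]/(f) with f homogeneous of degree e:
The Hilbert series is (1 - t^e)/(1 - t)^n.
So h(d) = C(d+n-1, n-1) - C(d-e+n-1, n-1) for d >= e.
With n=5, e=2, d=9:
C(9+5-1, 5-1) = C(13, 4) = 715
C(9-2+5-1, 5-1) = C(11, 4) = 330
h(9) = 715 - 330 = 385

385


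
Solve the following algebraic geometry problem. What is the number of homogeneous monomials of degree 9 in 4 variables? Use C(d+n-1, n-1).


The number of degree-9 monomials in 4 variables is C(d+n-1, n-1).
= C(9+4-1, 4-1) = C(12, 3)
= 220

220


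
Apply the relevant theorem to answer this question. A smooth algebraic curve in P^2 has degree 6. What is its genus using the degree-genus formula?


Using the genus formula for smooth plane curves:
g = (d-1)(d-2)/2
g = (6-1)(6-2)/2
g = 5*4/2
g = 20/2 = 10

10


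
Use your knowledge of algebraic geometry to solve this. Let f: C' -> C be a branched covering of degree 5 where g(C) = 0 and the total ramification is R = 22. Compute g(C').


Riemann-Hurwitz formula: 2g' - 2 = d(2g - 2) + R
Given: d = 5, g = 0, R = 22
2g' - 2 = 5*(2*0 - 2) + 22
2g' - 2 = 5*(-2) + 22
2g' - 2 = -10 + 22 = 12
2g' = 14
g' = 7

7


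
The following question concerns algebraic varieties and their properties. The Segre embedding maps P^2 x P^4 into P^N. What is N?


The Segre embedding maps P^m x P^n into P^N via
all products of coordinates from each factor.
N = (m+1)(n+1) - 1
N = (2+1)(4+1) - 1
N = 3*5 - 1
N = 15 - 1 = 14

14


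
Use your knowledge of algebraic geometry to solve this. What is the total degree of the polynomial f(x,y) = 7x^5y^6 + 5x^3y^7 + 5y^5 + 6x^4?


Examine each term for its total degree (sum of exponents).
  Term '7x^5y^6' has total degree 5+6 = 11.
  Term '5x^3y^7' has total degree 3+7 = 10.
  Term '5y^5' has total degree 0+5 = 5.
  Term '6x^4' has total degree 4+0 = 4.
The maximum total degree among all terms is 11.

11
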